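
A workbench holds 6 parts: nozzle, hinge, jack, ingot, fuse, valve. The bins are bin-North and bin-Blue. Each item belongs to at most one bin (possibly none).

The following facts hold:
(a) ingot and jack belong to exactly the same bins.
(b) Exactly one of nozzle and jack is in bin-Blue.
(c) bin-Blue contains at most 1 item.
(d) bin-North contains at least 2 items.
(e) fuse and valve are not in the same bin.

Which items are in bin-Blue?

bin-Blue = {nozzle}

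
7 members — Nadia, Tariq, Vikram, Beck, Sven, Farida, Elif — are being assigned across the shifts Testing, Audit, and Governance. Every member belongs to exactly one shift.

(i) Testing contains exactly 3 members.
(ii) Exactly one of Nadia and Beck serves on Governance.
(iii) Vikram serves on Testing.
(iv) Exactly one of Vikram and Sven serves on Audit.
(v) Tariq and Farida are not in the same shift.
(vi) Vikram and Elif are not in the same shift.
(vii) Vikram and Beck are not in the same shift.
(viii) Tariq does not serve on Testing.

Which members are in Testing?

Testing = {Farida, Nadia, Vikram}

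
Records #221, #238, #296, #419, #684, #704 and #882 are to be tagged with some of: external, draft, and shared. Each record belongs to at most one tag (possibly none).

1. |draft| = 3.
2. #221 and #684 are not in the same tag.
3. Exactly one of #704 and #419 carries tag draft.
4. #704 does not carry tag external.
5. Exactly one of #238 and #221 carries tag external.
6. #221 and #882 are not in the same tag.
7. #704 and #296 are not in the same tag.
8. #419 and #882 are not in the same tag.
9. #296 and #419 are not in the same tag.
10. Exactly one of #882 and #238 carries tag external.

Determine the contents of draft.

draft = {#684, #704, #882}

From (4): #704 ∉ external.
Suppose #221 ∈ draft: no assignment then satisfies all the clues, so #221 ∉ draft.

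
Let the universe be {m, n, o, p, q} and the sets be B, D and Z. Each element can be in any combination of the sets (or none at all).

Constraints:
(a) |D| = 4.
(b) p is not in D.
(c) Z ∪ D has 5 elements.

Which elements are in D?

D = {m, n, o, q}

From (b): p ∉ D.
(a): only 4 candidates remain for D, so all are in.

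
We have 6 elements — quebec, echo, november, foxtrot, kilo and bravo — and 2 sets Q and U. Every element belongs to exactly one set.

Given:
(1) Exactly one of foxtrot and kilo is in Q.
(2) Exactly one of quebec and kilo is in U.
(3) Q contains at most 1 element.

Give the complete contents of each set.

Q = {kilo}; U = {bravo, echo, foxtrot, november, quebec}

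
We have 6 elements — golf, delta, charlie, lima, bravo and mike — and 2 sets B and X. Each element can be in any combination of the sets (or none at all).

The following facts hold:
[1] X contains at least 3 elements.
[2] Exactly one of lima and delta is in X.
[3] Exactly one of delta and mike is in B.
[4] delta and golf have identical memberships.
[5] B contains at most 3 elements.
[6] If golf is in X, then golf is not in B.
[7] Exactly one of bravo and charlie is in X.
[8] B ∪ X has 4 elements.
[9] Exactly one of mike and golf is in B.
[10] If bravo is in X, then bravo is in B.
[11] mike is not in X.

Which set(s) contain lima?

lima: none

From (11): mike ∉ X.
Suppose lima ∈ B: no assignment then satisfies all the clues, so lima ∉ B.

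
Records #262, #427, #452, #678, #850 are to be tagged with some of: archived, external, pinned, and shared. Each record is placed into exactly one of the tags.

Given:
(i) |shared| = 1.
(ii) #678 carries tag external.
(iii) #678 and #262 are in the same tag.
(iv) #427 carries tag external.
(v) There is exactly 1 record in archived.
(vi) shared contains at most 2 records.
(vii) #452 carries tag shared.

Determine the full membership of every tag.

From (ii): #678 ∈ external.
From (iv): #427 ∈ external.
From (vii): #452 ∈ shared.
(i): shared already has 1, so the rest are out.
(iii): #262 matches #678: #262 ∉ archived.
(iii): #262 matches #678: #262 ∈ external.
(v): only 1 candidates remain for archived, so all are in.

archived = {#850}; external = {#262, #427, #678}; pinned = {}; shared = {#452}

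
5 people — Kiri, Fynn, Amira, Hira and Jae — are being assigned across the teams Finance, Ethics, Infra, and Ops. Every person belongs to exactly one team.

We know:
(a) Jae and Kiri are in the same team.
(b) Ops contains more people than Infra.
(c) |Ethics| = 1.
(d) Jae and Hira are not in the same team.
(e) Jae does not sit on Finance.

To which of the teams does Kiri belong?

From (e): Jae ∉ Finance.
(a): Kiri matches Jae: Kiri ∉ Finance.
Suppose Kiri ∈ Ethics: no assignment then satisfies all the clues, so Kiri ∉ Ethics.

Kiri: Ops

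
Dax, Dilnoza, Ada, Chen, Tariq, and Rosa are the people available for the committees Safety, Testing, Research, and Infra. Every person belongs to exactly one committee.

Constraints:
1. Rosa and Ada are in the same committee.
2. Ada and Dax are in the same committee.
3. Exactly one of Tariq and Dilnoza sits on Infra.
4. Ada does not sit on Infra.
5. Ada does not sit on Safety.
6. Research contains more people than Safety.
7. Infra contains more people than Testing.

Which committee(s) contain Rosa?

Rosa: Research

From (4): Ada ∉ Infra.
From (5): Ada ∉ Safety.
(1): Rosa matches Ada: Rosa ∉ Safety.
(1): Rosa matches Ada: Rosa ∉ Infra.
(2): Dax matches Ada: Dax ∉ Safety.
(2): Dax matches Ada: Dax ∉ Infra.
Suppose Rosa ∈ Testing: no assignment then satisfies all the clues, so Rosa ∉ Testing.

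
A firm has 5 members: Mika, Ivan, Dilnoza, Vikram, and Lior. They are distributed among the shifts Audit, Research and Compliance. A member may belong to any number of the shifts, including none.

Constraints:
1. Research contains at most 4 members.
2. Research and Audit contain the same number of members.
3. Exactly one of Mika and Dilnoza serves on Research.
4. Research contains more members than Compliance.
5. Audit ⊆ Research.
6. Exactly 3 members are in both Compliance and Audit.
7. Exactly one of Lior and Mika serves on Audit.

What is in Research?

Research = {Dilnoza, Ivan, Lior, Vikram}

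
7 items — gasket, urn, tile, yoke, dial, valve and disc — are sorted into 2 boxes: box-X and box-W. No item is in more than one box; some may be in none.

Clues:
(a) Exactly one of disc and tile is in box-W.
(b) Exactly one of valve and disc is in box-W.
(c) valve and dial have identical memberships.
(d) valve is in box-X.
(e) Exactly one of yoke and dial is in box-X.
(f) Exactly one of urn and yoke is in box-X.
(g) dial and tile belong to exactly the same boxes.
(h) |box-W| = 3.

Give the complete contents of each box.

box-X = {dial, tile, urn, valve}; box-W = {disc, gasket, yoke}

From (d): valve ∈ box-X.
(b) (exactly one): disc ∈ box-W.
(c): dial matches valve: dial ∈ box-X.
(e) (exactly one): yoke ∉ box-X.
(f) (exactly one): urn ∈ box-X.
(g): tile matches dial: tile ∈ box-X.
(h): only 3 candidates remain for box-W, so all are in.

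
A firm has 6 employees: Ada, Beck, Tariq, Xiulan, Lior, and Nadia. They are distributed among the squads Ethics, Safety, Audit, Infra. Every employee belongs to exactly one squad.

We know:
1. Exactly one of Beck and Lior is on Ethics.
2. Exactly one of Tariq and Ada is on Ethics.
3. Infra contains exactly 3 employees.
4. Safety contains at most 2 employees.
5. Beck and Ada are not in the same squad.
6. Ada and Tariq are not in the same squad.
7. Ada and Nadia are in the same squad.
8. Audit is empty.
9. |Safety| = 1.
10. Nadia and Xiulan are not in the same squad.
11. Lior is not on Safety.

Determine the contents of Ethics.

Ethics = {Beck, Tariq}

From (11): Lior ∉ Safety.
(8): Audit already has 0, so the rest are out.
Suppose Ada ∈ Ethics: no assignment then satisfies all the clues, so Ada ∉ Ethics.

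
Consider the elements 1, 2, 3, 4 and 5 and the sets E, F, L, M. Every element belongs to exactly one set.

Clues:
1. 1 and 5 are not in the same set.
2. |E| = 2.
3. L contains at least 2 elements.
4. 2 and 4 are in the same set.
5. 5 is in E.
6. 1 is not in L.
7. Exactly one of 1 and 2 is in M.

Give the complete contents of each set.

E = {3, 5}; F = {}; L = {2, 4}; M = {1}

From (5): 5 ∈ E.
From (6): 1 ∉ L.
(1): 1 ∉ E.
Suppose 1 ∈ F: no assignment then satisfies all the clues, so 1 ∉ F.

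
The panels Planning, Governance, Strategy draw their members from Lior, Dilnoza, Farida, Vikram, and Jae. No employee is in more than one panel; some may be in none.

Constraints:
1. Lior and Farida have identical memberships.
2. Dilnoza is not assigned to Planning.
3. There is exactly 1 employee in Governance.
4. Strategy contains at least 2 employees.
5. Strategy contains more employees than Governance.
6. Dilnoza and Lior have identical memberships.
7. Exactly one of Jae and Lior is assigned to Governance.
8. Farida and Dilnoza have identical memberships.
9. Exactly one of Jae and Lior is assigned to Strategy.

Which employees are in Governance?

Governance = {Jae}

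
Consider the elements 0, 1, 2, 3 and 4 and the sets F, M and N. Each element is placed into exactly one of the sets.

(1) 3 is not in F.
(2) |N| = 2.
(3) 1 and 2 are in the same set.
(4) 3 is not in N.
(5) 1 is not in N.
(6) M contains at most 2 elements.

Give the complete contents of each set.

F = {1, 2}; M = {3}; N = {0, 4}

From (1): 3 ∉ F.
From (4): 3 ∉ N.
From (5): 1 ∉ N.
(3): 2 matches 1: 2 ∉ N.
Only one set left: 3 ∈ M.
(2): only 2 candidates remain for N, so all are in.
Suppose 1 ∉ F: no assignment then satisfies all the clues, so 1 ∈ F.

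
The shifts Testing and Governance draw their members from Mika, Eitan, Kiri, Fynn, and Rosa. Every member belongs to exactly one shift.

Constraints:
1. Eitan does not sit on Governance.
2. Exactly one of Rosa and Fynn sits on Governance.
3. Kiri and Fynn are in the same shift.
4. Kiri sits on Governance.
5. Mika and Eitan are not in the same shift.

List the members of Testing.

From (1): Eitan ∉ Governance.
From (4): Kiri ∈ Governance.
(3): Fynn matches Kiri: Fynn ∉ Testing.
(3): Fynn matches Kiri: Fynn ∈ Governance.
Only one shift left: Eitan ∈ Testing.
(2) (exactly one): Rosa ∉ Governance.
(5): Mika ∉ Testing.
Only one shift left: Mika ∈ Governance.
Only one shift left: Rosa ∈ Testing.

Testing = {Eitan, Rosa}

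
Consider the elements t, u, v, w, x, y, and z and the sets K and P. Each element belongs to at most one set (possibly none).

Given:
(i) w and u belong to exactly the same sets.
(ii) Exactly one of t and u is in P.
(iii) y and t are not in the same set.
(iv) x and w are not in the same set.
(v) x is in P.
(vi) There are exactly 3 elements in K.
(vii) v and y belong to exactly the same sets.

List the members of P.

P = {t, x}

From (v): x ∈ P.
(iv): w ∉ P.
(i): u matches w: u ∉ P.
(ii) (exactly one): t ∈ P.
(iii): y ∉ P.
(vii): v matches y: v ∉ P.
Suppose z ∈ P: no assignment then satisfies all the clues, so z ∉ P.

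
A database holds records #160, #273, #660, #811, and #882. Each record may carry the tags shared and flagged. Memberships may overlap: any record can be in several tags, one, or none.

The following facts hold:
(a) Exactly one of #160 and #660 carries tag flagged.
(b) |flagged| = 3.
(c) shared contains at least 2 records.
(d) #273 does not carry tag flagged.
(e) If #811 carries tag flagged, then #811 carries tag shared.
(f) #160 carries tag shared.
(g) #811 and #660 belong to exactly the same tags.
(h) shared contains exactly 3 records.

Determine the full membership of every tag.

From (d): #273 ∉ flagged.
From (f): #160 ∈ shared.
Suppose #160 ∈ flagged: no assignment then satisfies all the clues, so #160 ∉ flagged.

shared = {#160, #660, #811}; flagged = {#660, #811, #882}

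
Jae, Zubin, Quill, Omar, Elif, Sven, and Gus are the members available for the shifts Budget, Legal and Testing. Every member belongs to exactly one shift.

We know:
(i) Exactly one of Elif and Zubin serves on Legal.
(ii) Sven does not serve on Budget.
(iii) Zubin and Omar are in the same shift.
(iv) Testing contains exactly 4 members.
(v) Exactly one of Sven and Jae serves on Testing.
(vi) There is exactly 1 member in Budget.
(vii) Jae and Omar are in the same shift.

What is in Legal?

Legal = {Elif, Sven}

From (ii): Sven ∉ Budget.
Suppose Jae ∈ Legal: no assignment then satisfies all the clues, so Jae ∉ Legal.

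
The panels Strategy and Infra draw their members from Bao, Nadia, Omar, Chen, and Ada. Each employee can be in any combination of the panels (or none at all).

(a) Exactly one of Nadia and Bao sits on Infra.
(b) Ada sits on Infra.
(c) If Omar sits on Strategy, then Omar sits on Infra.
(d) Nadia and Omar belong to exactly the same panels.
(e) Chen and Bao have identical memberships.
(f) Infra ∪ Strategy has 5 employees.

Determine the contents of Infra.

From (b): Ada ∈ Infra.
Suppose Bao ∈ Infra: no assignment then satisfies all the clues, so Bao ∉ Infra.

Infra = {Ada, Nadia, Omar}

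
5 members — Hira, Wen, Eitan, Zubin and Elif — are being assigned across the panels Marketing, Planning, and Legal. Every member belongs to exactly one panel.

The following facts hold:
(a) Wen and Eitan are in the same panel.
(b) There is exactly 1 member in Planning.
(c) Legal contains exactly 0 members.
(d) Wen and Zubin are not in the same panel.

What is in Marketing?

(c): Legal already has 0, so the rest are out.
Suppose Hira ∉ Marketing: no assignment then satisfies all the clues, so Hira ∈ Marketing.

Marketing = {Eitan, Elif, Hira, Wen}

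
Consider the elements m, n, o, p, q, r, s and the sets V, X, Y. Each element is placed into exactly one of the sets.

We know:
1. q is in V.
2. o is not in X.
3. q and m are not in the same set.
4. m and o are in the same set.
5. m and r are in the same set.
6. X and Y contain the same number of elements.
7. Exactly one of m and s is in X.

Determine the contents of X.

X = {n, p, s}

From (1): q ∈ V.
From (2): o ∉ X.
(3): m ∉ V.
(4): o matches m: o ∉ V.
(4): m matches o: m ∉ X.
(5): r matches m: r ∉ V.
(5): r matches m: r ∉ X.
(7) (exactly one): s ∈ X.
Only one set left: m ∈ Y.
Only one set left: o ∈ Y.
Only one set left: r ∈ Y.
Suppose n ∉ X: no assignment then satisfies all the clues, so n ∈ X.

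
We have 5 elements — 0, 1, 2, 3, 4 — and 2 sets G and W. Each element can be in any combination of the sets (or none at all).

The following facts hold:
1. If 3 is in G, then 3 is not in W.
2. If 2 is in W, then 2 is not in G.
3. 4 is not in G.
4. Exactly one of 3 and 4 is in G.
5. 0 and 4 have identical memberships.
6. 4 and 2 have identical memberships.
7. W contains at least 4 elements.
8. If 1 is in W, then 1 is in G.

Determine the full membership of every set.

G = {1, 3}; W = {0, 1, 2, 4}

From (3): 4 ∉ G.
(4) (exactly one): 3 ∈ G.
(5): 0 matches 4: 0 ∉ G.
(6): 2 matches 4: 2 ∉ G.
(1): 3 ∉ W.
(7): only 4 candidates remain for W, so all are in.
(8): 1 ∈ G.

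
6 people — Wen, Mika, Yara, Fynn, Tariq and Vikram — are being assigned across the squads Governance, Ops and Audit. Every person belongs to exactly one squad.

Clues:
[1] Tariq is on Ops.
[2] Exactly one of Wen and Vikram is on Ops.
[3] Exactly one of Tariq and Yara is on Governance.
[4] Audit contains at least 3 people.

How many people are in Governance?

1

From (1): Tariq ∈ Ops.
(3) (exactly one): Yara ∈ Governance.
Suppose Wen ∈ Governance: no assignment then satisfies all the clues, so Wen ∉ Governance.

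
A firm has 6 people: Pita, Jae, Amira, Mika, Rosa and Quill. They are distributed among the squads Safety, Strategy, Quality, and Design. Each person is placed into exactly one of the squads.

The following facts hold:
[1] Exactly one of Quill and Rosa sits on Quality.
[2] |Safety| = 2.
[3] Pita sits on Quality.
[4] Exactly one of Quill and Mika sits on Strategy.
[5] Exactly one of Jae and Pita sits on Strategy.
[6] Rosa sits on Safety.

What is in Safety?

Safety = {Amira, Rosa}

From (3): Pita ∈ Quality.
From (6): Rosa ∈ Safety.
(1) (exactly one): Quill ∈ Quality.
(4) (exactly one): Mika ∈ Strategy.
(5) (exactly one): Jae ∈ Strategy.
(2): only 2 candidates remain for Safety, so all are in.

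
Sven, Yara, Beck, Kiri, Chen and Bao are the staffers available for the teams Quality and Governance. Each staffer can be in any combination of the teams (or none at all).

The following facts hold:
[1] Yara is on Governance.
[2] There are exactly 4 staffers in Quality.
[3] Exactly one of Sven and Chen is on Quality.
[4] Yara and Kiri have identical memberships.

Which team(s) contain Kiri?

Kiri: Governance, Quality

From (1): Yara ∈ Governance.
(4): Kiri matches Yara: Kiri ∈ Governance.
Suppose Kiri ∉ Quality: no assignment then satisfies all the clues, so Kiri ∈ Quality.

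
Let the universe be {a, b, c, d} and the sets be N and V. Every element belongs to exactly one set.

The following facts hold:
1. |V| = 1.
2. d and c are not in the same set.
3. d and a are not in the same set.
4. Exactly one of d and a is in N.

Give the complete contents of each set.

N = {a, b, c}; V = {d}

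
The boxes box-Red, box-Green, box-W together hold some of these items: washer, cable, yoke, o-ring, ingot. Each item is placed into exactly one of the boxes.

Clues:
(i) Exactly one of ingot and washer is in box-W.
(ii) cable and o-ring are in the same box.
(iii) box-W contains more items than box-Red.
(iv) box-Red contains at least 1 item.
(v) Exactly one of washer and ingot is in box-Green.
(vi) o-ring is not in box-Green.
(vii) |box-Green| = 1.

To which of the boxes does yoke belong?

From (vi): o-ring ∉ box-Green.
(ii): cable matches o-ring: cable ∉ box-Green.
Suppose yoke ∉ box-Red: no assignment then satisfies all the clues, so yoke ∈ box-Red.

yoke: box-Red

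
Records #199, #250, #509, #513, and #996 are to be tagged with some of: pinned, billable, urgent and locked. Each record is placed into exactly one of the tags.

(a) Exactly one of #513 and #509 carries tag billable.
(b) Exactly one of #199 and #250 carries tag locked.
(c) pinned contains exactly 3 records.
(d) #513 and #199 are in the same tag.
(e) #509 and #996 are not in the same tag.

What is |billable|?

1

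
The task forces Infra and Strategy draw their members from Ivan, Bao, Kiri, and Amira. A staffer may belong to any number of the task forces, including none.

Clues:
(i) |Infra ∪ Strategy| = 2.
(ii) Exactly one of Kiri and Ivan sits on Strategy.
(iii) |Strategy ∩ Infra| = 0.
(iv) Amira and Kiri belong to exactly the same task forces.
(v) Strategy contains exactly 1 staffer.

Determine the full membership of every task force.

Infra = {Bao}; Strategy = {Ivan}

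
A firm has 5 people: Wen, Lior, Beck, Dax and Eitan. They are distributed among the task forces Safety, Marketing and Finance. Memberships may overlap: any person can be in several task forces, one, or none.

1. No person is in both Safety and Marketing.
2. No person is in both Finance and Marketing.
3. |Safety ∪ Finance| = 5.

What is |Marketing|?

0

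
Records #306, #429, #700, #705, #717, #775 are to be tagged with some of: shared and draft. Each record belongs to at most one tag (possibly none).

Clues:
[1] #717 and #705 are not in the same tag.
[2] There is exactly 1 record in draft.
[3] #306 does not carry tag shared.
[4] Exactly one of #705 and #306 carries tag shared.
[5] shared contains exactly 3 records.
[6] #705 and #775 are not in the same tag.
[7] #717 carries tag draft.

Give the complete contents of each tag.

From (3): #306 ∉ shared.
From (7): #717 ∈ draft.
(1): #705 ∉ draft.
(2): draft already has 1, so the rest are out.
(4) (exactly one): #705 ∈ shared.
(6): #775 ∉ shared.
(5): only 3 candidates remain for shared, so all are in.

shared = {#429, #700, #705}; draft = {#717}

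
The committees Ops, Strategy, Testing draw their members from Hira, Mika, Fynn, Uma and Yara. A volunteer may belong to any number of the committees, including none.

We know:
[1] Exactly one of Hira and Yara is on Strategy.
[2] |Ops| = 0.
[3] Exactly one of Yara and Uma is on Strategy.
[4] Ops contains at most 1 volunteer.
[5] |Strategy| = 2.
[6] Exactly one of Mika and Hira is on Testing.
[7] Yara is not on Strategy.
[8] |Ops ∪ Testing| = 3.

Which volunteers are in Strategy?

Strategy = {Hira, Uma}

From (7): Yara ∉ Strategy.
(1) (exactly one): Hira ∈ Strategy.
(2): Ops already has 0, so the rest are out.
(3) (exactly one): Uma ∈ Strategy.
(5): Strategy already has 2, so the rest are out.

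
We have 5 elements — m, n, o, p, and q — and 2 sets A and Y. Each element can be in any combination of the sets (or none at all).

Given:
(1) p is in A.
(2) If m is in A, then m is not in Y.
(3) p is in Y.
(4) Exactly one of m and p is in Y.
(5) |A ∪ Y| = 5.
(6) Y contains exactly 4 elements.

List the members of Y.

Y = {n, o, p, q}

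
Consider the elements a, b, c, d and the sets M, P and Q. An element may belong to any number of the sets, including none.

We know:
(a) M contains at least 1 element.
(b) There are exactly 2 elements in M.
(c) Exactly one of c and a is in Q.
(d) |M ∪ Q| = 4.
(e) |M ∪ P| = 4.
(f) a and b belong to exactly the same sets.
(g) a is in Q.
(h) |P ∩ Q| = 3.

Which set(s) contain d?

d: M, P, Q

From (g): a ∈ Q.
(c) (exactly one): c ∉ Q.
(f): b matches a: b ∈ Q.
Suppose d ∉ M: no assignment then satisfies all the clues, so d ∈ M.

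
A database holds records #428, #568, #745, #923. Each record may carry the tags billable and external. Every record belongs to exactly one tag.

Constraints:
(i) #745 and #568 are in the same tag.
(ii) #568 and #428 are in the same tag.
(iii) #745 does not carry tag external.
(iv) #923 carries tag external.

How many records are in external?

1

From (iii): #745 ∉ external.
From (iv): #923 ∈ external.
(i): #568 matches #745: #568 ∉ external.
(ii): #428 matches #568: #428 ∉ external.
Only one tag left: #428 ∈ billable.
Only one tag left: #568 ∈ billable.
Only one tag left: #745 ∈ billable.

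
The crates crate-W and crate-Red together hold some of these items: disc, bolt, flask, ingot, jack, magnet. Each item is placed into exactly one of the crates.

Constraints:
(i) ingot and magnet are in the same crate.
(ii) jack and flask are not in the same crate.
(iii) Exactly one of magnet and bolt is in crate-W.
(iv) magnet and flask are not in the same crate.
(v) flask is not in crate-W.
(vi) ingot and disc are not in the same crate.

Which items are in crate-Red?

crate-Red = {bolt, disc, flask}

From (v): flask ∉ crate-W.
Only one crate left: flask ∈ crate-Red.
(ii): jack ∉ crate-Red.
(iv): magnet ∉ crate-Red.
Only one crate left: jack ∈ crate-W.
Only one crate left: magnet ∈ crate-W.
(i): ingot matches magnet: ingot ∈ crate-W.
(iii) (exactly one): bolt ∉ crate-W.
(vi): disc ∉ crate-W.
Only one crate left: disc ∈ crate-Red.
Only one crate left: bolt ∈ crate-Red.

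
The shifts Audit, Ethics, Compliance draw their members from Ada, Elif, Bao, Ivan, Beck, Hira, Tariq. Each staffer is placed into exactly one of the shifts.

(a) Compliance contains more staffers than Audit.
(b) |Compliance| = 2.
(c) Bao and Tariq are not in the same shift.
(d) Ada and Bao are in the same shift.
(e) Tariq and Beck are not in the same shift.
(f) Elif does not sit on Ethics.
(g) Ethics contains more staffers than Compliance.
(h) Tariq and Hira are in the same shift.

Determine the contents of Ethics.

From (f): Elif ∉ Ethics.
Suppose Ada ∉ Ethics: no assignment then satisfies all the clues, so Ada ∈ Ethics.

Ethics = {Ada, Bao, Beck, Ivan}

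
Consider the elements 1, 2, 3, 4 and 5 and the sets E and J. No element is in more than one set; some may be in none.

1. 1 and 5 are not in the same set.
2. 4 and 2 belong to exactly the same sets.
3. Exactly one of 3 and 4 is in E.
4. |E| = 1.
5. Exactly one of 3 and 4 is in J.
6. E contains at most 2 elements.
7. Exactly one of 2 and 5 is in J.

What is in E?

E = {3}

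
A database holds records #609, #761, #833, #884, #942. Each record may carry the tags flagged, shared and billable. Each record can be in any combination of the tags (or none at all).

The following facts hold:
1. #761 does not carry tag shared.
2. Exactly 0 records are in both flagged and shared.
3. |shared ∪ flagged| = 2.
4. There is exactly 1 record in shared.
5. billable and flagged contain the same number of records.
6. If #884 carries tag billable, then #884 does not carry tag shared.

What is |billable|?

1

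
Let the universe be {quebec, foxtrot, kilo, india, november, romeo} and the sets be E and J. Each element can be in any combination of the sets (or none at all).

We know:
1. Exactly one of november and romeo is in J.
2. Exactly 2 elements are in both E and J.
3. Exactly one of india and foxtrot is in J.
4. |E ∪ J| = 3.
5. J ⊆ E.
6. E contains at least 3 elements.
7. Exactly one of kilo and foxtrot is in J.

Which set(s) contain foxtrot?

foxtrot: E, J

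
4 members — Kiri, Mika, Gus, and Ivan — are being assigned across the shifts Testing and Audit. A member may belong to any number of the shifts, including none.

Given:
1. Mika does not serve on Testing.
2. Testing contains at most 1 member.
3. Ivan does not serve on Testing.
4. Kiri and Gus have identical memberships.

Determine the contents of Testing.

Testing = {}

From (1): Mika ∉ Testing.
From (3): Ivan ∉ Testing.
Suppose Kiri ∈ Testing: no assignment then satisfies all the clues, so Kiri ∉ Testing.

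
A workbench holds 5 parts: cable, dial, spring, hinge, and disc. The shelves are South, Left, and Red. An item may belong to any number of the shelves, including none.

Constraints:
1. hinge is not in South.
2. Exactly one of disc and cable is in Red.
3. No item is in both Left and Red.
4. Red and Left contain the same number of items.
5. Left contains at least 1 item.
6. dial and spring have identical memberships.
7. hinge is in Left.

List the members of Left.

From (1): hinge ∉ South.
From (7): hinge ∈ Left.
(3) (disjoint): hinge ∉ Red.
Suppose cable ∈ Left: no assignment then satisfies all the clues, so cable ∉ Left.

Left = {hinge}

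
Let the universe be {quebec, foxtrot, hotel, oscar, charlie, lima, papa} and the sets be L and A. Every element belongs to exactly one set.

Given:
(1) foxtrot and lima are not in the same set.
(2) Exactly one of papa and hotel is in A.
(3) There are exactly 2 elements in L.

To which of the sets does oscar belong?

oscar: A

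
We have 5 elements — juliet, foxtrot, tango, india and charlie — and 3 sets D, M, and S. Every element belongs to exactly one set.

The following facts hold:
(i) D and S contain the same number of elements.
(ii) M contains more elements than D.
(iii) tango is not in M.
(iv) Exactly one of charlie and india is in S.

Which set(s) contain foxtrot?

foxtrot: M

From (iii): tango ∉ M.
Suppose foxtrot ∈ D: no assignment then satisfies all the clues, so foxtrot ∉ D.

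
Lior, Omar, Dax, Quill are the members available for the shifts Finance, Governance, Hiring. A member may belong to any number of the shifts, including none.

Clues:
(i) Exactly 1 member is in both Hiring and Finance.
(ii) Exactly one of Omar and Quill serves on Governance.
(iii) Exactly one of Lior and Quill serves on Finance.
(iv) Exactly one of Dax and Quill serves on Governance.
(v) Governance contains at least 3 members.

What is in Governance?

Governance = {Dax, Lior, Omar}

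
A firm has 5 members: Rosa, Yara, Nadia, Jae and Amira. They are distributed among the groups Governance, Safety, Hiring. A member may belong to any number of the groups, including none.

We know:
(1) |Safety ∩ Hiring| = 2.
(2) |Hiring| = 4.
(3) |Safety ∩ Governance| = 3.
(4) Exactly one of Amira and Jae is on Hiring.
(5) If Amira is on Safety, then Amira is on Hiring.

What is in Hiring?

Hiring = {Amira, Nadia, Rosa, Yara}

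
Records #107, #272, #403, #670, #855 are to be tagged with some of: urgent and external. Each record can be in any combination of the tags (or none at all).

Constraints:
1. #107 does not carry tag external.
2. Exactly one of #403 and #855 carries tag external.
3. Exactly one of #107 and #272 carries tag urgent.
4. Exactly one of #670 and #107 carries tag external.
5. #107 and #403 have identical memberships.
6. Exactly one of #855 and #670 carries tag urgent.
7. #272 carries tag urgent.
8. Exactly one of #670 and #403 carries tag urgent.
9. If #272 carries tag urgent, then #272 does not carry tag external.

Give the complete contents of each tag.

urgent = {#272, #670}; external = {#670, #855}

From (1): #107 ∉ external.
From (7): #272 ∈ urgent.
(3) (exactly one): #107 ∉ urgent.
(4) (exactly one): #670 ∈ external.
(5): #403 matches #107: #403 ∉ urgent.
(5): #403 matches #107: #403 ∉ external.
(8) (exactly one): #670 ∈ urgent.
(9): #272 ∉ external.
(2) (exactly one): #855 ∈ external.
(6) (exactly one): #855 ∉ urgent.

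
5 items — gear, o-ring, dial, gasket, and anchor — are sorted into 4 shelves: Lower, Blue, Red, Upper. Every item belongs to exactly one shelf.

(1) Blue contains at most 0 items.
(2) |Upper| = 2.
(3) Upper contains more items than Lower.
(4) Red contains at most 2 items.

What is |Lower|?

1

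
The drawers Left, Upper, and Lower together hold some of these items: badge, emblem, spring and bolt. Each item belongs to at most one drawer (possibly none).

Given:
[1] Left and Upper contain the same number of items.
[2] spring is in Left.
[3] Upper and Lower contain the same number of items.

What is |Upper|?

1

From (2): spring ∈ Left.
Suppose badge ∈ Left: no assignment then satisfies all the clues, so badge ∉ Left.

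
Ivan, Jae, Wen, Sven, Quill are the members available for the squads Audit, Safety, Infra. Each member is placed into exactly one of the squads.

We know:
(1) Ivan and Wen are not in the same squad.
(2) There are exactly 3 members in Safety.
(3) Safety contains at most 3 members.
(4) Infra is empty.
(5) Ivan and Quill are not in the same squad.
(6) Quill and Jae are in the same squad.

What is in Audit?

Audit = {Ivan, Sven}

(4): Infra already has 0, so the rest are out.
Suppose Ivan ∉ Audit: no assignment then satisfies all the clues, so Ivan ∈ Audit.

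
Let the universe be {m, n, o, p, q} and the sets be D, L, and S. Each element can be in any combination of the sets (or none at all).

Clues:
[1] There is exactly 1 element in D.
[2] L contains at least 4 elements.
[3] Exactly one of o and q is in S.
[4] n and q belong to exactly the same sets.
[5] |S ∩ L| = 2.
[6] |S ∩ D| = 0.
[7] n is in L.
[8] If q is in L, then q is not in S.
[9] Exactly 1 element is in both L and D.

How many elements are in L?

From (7): n ∈ L.
(4): q matches n: q ∈ L.
(8): q ∉ S.
(3) (exactly one): o ∈ S.
(4): n matches q: n ∉ S.
Suppose m ∉ L: no assignment then satisfies all the clues, so m ∈ L.

5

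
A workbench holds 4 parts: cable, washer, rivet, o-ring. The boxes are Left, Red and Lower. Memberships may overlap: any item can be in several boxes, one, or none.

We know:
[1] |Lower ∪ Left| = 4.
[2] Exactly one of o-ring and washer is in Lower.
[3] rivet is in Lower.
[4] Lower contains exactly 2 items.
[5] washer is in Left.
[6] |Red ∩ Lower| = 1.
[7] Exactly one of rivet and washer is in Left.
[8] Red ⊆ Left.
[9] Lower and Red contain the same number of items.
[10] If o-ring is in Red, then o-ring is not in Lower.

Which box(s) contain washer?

washer: Left, Lower, Red

From (3): rivet ∈ Lower.
From (5): washer ∈ Left.
(7) (exactly one): rivet ∉ Left.
(8) contrapositive: rivet ∉ Red.
Suppose washer ∉ Red: no assignment then satisfies all the clues, so washer ∈ Red.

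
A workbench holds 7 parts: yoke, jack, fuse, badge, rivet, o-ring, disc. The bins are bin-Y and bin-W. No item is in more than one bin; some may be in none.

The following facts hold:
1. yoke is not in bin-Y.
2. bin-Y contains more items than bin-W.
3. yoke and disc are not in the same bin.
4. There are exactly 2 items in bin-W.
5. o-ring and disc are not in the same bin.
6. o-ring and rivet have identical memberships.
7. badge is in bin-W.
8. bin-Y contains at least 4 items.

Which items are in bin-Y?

From (1): yoke ∉ bin-Y.
From (7): badge ∈ bin-W.
Suppose jack ∉ bin-Y: no assignment then satisfies all the clues, so jack ∈ bin-Y.

bin-Y = {fuse, jack, o-ring, rivet}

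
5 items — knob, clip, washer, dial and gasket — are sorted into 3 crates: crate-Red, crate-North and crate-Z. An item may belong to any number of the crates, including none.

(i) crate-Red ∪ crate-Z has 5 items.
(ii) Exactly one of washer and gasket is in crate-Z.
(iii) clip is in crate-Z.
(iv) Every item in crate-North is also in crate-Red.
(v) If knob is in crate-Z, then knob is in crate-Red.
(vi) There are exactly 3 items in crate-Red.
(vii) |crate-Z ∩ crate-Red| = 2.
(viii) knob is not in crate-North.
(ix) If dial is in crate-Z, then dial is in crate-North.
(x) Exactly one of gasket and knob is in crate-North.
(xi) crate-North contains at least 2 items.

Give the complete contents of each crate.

crate-Red = {dial, gasket, knob}; crate-North = {dial, gasket}; crate-Z = {clip, dial, knob, washer}

From (iii): clip ∈ crate-Z.
From (viii): knob ∉ crate-North.
(x) (exactly one): gasket ∈ crate-North.
(iv) with gasket ∈ crate-North: gasket ∈ crate-Red.
Suppose knob ∉ crate-Red: no assignment then satisfies all the clues, so knob ∈ crate-Red.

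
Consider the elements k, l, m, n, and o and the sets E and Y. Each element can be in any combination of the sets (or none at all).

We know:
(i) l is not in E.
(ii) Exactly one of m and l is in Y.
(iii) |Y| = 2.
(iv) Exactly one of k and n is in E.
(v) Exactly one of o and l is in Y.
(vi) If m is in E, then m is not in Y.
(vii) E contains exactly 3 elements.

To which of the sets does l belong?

l: Y

From (i): l ∉ E.
Suppose l ∉ Y: no assignment then satisfies all the clues, so l ∈ Y.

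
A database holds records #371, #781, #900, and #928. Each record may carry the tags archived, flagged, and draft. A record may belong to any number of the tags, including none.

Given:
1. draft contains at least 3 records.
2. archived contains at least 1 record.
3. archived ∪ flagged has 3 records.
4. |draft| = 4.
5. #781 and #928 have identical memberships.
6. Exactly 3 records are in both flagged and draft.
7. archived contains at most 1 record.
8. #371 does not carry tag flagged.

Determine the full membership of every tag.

archived = {#900}; flagged = {#781, #900, #928}; draft = {#371, #781, #900, #928}

From (8): #371 ∉ flagged.
(4): only 4 candidates remain for draft, so all are in.
Suppose #371 ∈ archived: no assignment then satisfies all the clues, so #371 ∉ archived.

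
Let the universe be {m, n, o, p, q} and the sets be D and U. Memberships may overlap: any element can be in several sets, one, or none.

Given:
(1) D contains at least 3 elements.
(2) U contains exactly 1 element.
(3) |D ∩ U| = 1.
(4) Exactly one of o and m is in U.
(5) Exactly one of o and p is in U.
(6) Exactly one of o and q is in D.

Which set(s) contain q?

q: none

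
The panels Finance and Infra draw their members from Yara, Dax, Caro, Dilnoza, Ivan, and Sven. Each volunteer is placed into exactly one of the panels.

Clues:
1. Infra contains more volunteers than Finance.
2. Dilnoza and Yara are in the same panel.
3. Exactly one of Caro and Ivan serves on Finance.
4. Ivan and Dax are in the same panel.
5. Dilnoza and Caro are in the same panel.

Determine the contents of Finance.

Finance = {Dax, Ivan}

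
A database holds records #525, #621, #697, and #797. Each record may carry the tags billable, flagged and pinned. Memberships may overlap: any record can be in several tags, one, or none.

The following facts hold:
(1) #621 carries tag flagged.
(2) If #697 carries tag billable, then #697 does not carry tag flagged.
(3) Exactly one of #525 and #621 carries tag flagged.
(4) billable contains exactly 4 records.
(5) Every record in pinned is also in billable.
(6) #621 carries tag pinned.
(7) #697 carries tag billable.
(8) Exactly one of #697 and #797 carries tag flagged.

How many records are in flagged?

From (1): #621 ∈ flagged.
From (6): #621 ∈ pinned.
From (7): #697 ∈ billable.
(2): #697 ∉ flagged.
(3) (exactly one): #525 ∉ flagged.
(4): only 4 candidates remain for billable, so all are in.
(8) (exactly one): #797 ∈ flagged.

2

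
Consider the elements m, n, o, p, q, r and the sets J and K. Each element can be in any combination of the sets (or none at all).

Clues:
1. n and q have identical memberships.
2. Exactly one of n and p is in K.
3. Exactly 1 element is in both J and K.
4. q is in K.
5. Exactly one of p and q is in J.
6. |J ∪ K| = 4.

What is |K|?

3

From (4): q ∈ K.
(1): n matches q: n ∈ K.
(2) (exactly one): p ∉ K.
Suppose n ∈ J: no assignment then satisfies all the clues, so n ∉ J.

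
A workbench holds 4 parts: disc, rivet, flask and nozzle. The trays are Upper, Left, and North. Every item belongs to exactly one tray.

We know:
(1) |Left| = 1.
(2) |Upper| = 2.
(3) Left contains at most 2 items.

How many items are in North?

1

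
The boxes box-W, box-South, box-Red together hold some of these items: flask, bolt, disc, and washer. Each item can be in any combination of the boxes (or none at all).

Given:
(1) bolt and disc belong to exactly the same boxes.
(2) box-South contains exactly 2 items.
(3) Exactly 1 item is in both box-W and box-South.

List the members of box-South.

box-South = {flask, washer}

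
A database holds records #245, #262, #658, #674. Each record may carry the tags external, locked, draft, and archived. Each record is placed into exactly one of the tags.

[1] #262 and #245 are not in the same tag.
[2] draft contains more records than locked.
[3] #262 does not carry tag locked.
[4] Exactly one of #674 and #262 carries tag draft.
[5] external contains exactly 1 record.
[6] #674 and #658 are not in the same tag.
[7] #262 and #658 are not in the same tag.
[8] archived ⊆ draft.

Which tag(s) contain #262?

From (3): #262 ∉ locked.
Suppose #262 ∉ external: no assignment then satisfies all the clues, so #262 ∈ external.

#262: external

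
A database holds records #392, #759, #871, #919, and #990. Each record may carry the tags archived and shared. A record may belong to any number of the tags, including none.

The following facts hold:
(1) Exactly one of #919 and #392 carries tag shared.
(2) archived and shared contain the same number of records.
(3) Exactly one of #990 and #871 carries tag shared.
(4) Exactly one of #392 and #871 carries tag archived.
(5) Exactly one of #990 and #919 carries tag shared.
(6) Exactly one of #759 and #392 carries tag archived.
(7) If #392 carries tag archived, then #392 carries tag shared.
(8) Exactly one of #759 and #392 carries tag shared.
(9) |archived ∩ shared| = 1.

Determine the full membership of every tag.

archived = {#392, #919}; shared = {#392, #990}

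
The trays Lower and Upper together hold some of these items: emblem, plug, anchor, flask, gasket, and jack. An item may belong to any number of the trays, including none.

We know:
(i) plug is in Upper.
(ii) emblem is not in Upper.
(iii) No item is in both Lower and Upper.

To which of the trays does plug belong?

From (i): plug ∈ Upper.
From (ii): emblem ∉ Upper.
(iii) (disjoint): plug ∉ Lower.

plug: Upper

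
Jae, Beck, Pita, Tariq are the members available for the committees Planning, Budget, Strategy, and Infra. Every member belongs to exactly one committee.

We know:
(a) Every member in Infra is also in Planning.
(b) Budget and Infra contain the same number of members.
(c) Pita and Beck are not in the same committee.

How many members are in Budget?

0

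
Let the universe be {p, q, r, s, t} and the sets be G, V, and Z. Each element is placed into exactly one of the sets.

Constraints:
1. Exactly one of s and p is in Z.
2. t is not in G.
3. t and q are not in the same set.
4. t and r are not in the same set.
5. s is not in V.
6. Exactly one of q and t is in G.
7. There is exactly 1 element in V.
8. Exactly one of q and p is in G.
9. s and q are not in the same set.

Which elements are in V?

From (2): t ∉ G.
From (5): s ∉ V.
(6) (exactly one): q ∈ G.
(8) (exactly one): p ∉ G.
(9): s ∉ G.
Only one set left: s ∈ Z.
(1) (exactly one): p ∉ Z.
Only one set left: p ∈ V.
(7): V already has 1, so the rest are out.
Only one set left: t ∈ Z.
(4): r ∉ Z.
Only one set left: r ∈ G.

V = {p}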